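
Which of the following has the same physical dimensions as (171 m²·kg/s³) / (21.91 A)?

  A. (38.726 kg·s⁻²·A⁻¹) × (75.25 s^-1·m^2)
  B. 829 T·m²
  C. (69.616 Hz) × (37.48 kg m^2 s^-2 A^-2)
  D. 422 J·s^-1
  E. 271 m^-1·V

A.

Reference: [kg·m²·s⁻³] / [A] = kg·m²·s⁻³·A⁻¹.
Each option:
  A. [kg·s⁻²·A⁻¹] · [m²·s⁻¹] = kg·m²·s⁻³·A⁻¹  ← same
  B. T·m² = Wb·m⁻²·m² = kg·m²·s⁻²·A⁻¹
  C. [s⁻¹] · [kg·m²·s⁻²·A⁻²] = kg·m²·s⁻³·A⁻²
  D. J·s⁻¹ = N·m·s⁻¹ = kg·m²·s⁻³
  E. V·m⁻¹ = J·C⁻¹·m⁻¹ = kg·m·s⁻³·A⁻¹
Only A. matches kg·m²·s⁻³·A⁻¹.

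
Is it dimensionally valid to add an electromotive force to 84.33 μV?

Dimensions:
  an electromotive force:  [electromotive force] = kg·m²·s⁻³·A⁻¹
  84.33 μV:  V = J·C⁻¹ = kg·m²·s⁻³·A⁻¹
Both are kg·m²·s⁻³·A⁻¹, so they have the same dimensions and can be added.

Yes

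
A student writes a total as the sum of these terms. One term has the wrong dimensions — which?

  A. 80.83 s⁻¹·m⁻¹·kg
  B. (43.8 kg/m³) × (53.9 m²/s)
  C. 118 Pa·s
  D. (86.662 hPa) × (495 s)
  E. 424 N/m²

E.

In SI base units:
  A. kg·m⁻¹·s⁻¹
  B. [kg·m⁻³] · [m²·s⁻¹] = kg·m⁻¹·s⁻¹
  C. Pa·s = N·m⁻²·s = kg·m⁻¹·s⁻¹
  D. [kg·m⁻¹·s⁻²] · [s] = kg·m⁻¹·s⁻¹
  E. N·m⁻² = kg·m·s⁻²·m⁻² = kg·m⁻¹·s⁻²
All reduce to kg·m⁻¹·s⁻¹ except E., which is kg·m⁻¹·s⁻².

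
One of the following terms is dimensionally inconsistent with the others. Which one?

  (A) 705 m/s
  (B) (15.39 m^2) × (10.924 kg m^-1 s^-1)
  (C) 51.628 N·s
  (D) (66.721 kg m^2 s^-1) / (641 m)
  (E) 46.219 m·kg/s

In SI base units:
  (A) m·s⁻¹
  (B) [m²] · [kg·m⁻¹·s⁻¹] = kg·m·s⁻¹
  (C) N·s = kg·m·s⁻²·s = kg·m·s⁻¹
  (D) [kg·m²·s⁻¹] / [m] = kg·m·s⁻¹
  (E) kg·m·s⁻¹
All reduce to kg·m·s⁻¹ except (A), which is m·s⁻¹.

(A)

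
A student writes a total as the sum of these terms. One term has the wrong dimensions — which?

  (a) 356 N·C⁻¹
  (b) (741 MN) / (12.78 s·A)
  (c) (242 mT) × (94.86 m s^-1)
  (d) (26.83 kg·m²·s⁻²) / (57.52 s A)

(d)

Dimensions:
  (a) N·C⁻¹ = kg·m·s⁻²·(s·A)⁻¹ = kg·m·s⁻³·A⁻¹
  (b) [kg·m·s⁻²] / [s·A] = kg·m·s⁻³·A⁻¹
  (c) [kg·s⁻²·A⁻¹] · [m·s⁻¹] = kg·m·s⁻³·A⁻¹
  (d) [kg·m²·s⁻²] / [s·A] = kg·m²·s⁻³·A⁻¹
All reduce to kg·m·s⁻³·A⁻¹ except (d), which is kg·m²·s⁻³·A⁻¹.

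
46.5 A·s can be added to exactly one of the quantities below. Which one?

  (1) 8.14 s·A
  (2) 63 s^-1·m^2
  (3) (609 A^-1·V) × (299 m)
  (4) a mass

Reference: A·s = s·A.
Each option:
  (1) s·A  ← same
  (2) m²·s⁻¹
  (3) [kg·m²·s⁻³·A⁻²] · [m] = kg·m³·s⁻³·A⁻²
  (4) [mass] = kg
Only (1) matches s·A.

(1)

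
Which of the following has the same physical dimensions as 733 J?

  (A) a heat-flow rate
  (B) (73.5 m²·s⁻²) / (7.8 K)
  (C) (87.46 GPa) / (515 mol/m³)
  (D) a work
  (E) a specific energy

(D)

Reference: J = N·m = kg·m²·s⁻².
Each option:
  (A) [heat-flow rate] = kg·m²·s⁻³
  (B) [m²·s⁻²] / [K] = m²·s⁻²·K⁻¹
  (C) [kg·m⁻¹·s⁻²] / [m⁻³·mol] = kg·m²·s⁻²·mol⁻¹
  (D) [work] = kg·m²·s⁻²  ← same
  (E) [specific energy] = m²·s⁻²
Only (D) matches kg·m²·s⁻².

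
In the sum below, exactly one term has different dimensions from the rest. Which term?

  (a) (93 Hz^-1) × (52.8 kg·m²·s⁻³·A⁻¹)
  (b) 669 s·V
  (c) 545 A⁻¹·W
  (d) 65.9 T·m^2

Work out the base dimensions of each:
  (a) [s] · [kg·m²·s⁻³·A⁻¹] = kg·m²·s⁻²·A⁻¹
  (b) V·s = J·C⁻¹·s = kg·m²·s⁻²·A⁻¹
  (c) W·A⁻¹ = J·s⁻¹·A⁻¹ = kg·m²·s⁻³·A⁻¹
  (d) T·m² = Wb·m⁻²·m² = kg·m²·s⁻²·A⁻¹
All reduce to kg·m²·s⁻²·A⁻¹ except (c), which is kg·m²·s⁻³·A⁻¹.

(c)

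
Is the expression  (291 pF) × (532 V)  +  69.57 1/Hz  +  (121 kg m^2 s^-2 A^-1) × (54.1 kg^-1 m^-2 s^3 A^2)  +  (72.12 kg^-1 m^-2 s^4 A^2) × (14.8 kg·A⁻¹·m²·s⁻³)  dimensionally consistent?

Dimensions:
  (291 pF) × (532 V):  [kg⁻¹·m⁻²·s⁴·A²] · [kg·m²·s⁻³·A⁻¹] = s·A
  69.57 1/Hz:  Hz⁻¹ = (s⁻¹)⁻¹ = s
  (121 kg m^2 s^-2 A^-1) × (54.1 kg^-1 m^-2 s^3 A^2):  [kg·m²·s⁻²·A⁻¹] · [kg⁻¹·m⁻²·s³·A²] = s·A
  (72.12 kg^-1 m^-2 s^4 A^2) × (14.8 kg·A⁻¹·m²·s⁻³):  [kg⁻¹·m⁻²·s⁴·A²] · [kg·m²·s⁻³·A⁻¹] = s·A
The terms do not share a single dimension (s vs s·A).

No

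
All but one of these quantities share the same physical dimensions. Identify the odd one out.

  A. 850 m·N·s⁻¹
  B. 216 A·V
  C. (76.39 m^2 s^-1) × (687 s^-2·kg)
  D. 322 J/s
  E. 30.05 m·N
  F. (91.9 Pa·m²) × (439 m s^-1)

E.

Expand each in SI base units:
  A. N·m·s⁻¹ = kg·m·s⁻²·m·s⁻¹ = kg·m²·s⁻³
  B. V·A = J·C⁻¹·A = kg·m²·s⁻³
  C. [m²·s⁻¹] · [kg·s⁻²] = kg·m²·s⁻³
  D. J·s⁻¹ = N·m·s⁻¹ = kg·m²·s⁻³
  E. N·m = kg·m·s⁻²·m = kg·m²·s⁻²
  F. [kg·m·s⁻²] · [m·s⁻¹] = kg·m²·s⁻³
All reduce to kg·m²·s⁻³ except E., which is kg·m²·s⁻².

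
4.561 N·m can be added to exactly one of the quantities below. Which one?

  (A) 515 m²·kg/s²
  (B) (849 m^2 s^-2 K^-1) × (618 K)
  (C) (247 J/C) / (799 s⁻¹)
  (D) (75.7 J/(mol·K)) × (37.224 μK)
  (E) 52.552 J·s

(A)

Reference: N·m = kg·m·s⁻²·m = kg·m²·s⁻².
Each option:
  (A) kg·m²·s⁻²  ← same
  (B) [m²·s⁻²·K⁻¹] · [K] = m²·s⁻²
  (C) [kg·m²·s⁻³·A⁻¹] / [s⁻¹] = kg·m²·s⁻²·A⁻¹
  (D) [kg·m²·s⁻²·K⁻¹·mol⁻¹] · [K] = kg·m²·s⁻²·mol⁻¹
  (E) J·s = N·m·s = kg·m²·s⁻¹
Only (A) matches kg·m²·s⁻².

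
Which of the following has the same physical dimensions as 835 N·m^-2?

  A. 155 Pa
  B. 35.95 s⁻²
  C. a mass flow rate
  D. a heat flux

Reference: N·m⁻² = kg·m·s⁻²·m⁻² = kg·m⁻¹·s⁻².
Each option:
  A. Pa = N·m⁻² = kg·m⁻¹·s⁻²  ← same
  B. s⁻²
  C. [mass flow rate] = kg·s⁻¹
  D. [heat flux] = kg·s⁻³
Only A. matches kg·m⁻¹·s⁻².

A.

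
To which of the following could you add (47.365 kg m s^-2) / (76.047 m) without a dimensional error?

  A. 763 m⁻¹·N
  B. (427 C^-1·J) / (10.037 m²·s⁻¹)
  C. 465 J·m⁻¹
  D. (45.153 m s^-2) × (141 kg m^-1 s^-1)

Reference: [kg·m·s⁻²] / [m] = kg·s⁻².
Each option:
  A. N·m⁻¹ = kg·m·s⁻²·m⁻¹ = kg·s⁻²  ← same
  B. [kg·m²·s⁻³·A⁻¹] / [m²·s⁻¹] = kg·s⁻²·A⁻¹
  C. J·m⁻¹ = N·m·m⁻¹ = kg·m·s⁻²
  D. [m·s⁻²] · [kg·m⁻¹·s⁻¹] = kg·s⁻³
Only A. matches kg·s⁻².

A.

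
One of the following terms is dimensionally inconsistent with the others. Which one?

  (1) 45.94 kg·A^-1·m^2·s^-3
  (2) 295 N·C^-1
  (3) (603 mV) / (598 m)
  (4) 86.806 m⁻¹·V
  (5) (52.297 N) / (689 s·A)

(1)

Reduce each to base SI dimensions:
  (1) kg·m²·s⁻³·A⁻¹
  (2) N·C⁻¹ = kg·m·s⁻²·(s·A)⁻¹ = kg·m·s⁻³·A⁻¹
  (3) [kg·m²·s⁻³·A⁻¹] / [m] = kg·m·s⁻³·A⁻¹
  (4) V·m⁻¹ = J·C⁻¹·m⁻¹ = kg·m·s⁻³·A⁻¹
  (5) [kg·m·s⁻²] / [s·A] = kg·m·s⁻³·A⁻¹
All reduce to kg·m·s⁻³·A⁻¹ except (1), which is kg·m²·s⁻³·A⁻¹.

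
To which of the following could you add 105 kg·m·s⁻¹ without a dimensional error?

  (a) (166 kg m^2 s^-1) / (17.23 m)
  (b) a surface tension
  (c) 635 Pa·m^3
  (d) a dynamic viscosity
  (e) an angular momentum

Reference: kg·m·s⁻¹.
Each option:
  (a) [kg·m²·s⁻¹] / [m] = kg·m·s⁻¹  ← same
  (b) [surface tension] = kg·s⁻²
  (c) Pa·m³ = N·m⁻²·m³ = kg·m²·s⁻²
  (d) [dynamic viscosity] = kg·m⁻¹·s⁻¹
  (e) [angular momentum] = kg·m²·s⁻¹
Only (a) matches kg·m·s⁻¹.

(a)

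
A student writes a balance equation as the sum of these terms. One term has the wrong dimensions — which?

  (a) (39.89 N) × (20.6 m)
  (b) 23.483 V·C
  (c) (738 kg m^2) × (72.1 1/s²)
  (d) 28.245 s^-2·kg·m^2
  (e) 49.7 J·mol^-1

Expand each in SI base units:
  (a) [kg·m·s⁻²] · [m] = kg·m²·s⁻²
  (b) C·V = s·A·J·C⁻¹ = kg·m²·s⁻²
  (c) [kg·m²] · [s⁻²] = kg·m²·s⁻²
  (d) kg·m²·s⁻²
  (e) J·mol⁻¹ = N·m·mol⁻¹ = kg·m²·s⁻²·mol⁻¹
All reduce to kg·m²·s⁻² except (e), which is kg·m²·s⁻²·mol⁻¹.

(e)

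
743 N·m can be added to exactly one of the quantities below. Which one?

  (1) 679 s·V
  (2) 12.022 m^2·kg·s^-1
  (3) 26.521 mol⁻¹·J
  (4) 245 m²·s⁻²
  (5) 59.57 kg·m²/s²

Reference: N·m = kg·m·s⁻²·m = kg·m²·s⁻².
Each option:
  (1) V·s = J·C⁻¹·s = kg·m²·s⁻²·A⁻¹
  (2) kg·m²·s⁻¹
  (3) J·mol⁻¹ = N·m·mol⁻¹ = kg·m²·s⁻²·mol⁻¹
  (4) m²·s⁻²
  (5) kg·m²·s⁻²  ← same
Only (5) matches kg·m²·s⁻².

(5)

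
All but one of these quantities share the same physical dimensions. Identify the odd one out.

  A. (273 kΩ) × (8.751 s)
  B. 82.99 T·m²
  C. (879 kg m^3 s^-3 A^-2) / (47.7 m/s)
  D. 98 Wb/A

B.

Reduce each to base SI dimensions:
  A. [kg·m²·s⁻³·A⁻²] · [s] = kg·m²·s⁻²·A⁻²
  B. T·m² = Wb·m⁻²·m² = kg·m²·s⁻²·A⁻¹
  C. [kg·m³·s⁻³·A⁻²] / [m·s⁻¹] = kg·m²·s⁻²·A⁻²
  D. Wb·A⁻¹ = V·s·A⁻¹ = kg·m²·s⁻²·A⁻²
All reduce to kg·m²·s⁻²·A⁻² except B., which is kg·m²·s⁻²·A⁻¹.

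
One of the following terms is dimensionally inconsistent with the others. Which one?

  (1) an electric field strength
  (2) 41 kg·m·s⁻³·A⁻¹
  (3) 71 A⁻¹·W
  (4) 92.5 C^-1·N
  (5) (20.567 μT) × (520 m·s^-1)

Dimensions:
  (1) [electric field strength] = kg·m·s⁻³·A⁻¹
  (2) kg·m·s⁻³·A⁻¹
  (3) W·A⁻¹ = J·s⁻¹·A⁻¹ = kg·m²·s⁻³·A⁻¹
  (4) N·C⁻¹ = kg·m·s⁻²·(s·A)⁻¹ = kg·m·s⁻³·A⁻¹
  (5) [kg·s⁻²·A⁻¹] · [m·s⁻¹] = kg·m·s⁻³·A⁻¹
All reduce to kg·m·s⁻³·A⁻¹ except (3), which is kg·m²·s⁻³·A⁻¹.

(3)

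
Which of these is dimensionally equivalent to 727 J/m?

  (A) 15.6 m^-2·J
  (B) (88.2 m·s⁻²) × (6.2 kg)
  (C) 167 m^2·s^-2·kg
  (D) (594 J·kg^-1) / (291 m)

(B)

Reference: J·m⁻¹ = N·m·m⁻¹ = kg·m·s⁻².
Each option:
  (A) J·m⁻² = N·m·m⁻² = kg·s⁻²
  (B) [m·s⁻²] · [kg] = kg·m·s⁻²  ← same
  (C) kg·m²·s⁻²
  (D) [m²·s⁻²] / [m] = m·s⁻²
Only (B) matches kg·m·s⁻².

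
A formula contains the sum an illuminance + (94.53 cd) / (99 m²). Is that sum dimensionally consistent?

In SI base units:
  an illuminance:  [illuminance] = m⁻²·cd
  (94.53 cd) / (99 m²):  [cd] / [m²] = m⁻²·cd
Both are m⁻²·cd, so they have the same dimensions and can be added.

Yes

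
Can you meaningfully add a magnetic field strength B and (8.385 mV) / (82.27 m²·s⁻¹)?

Yes

In SI base units:
  a magnetic field strength B:  [magnetic field strength B] = kg·s⁻²·A⁻¹
  (8.385 mV) / (82.27 m²·s⁻¹):  [kg·m²·s⁻³·A⁻¹] / [m²·s⁻¹] = kg·s⁻²·A⁻¹
Both are kg·s⁻²·A⁻¹, so they have the same dimensions and can be added.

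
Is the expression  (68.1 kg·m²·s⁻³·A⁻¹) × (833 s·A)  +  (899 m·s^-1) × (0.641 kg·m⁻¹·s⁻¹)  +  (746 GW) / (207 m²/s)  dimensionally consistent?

Expand each in SI base units:
  (68.1 kg·m²·s⁻³·A⁻¹) × (833 s·A):  [kg·m²·s⁻³·A⁻¹] · [s·A] = kg·m²·s⁻²
  (899 m·s^-1) × (0.641 kg·m⁻¹·s⁻¹):  [m·s⁻¹] · [kg·m⁻¹·s⁻¹] = kg·s⁻²
  (746 GW) / (207 m²/s):  [kg·m²·s⁻³] / [m²·s⁻¹] = kg·s⁻²
The terms do not share a single dimension (kg·m²·s⁻² vs kg·s⁻²).

No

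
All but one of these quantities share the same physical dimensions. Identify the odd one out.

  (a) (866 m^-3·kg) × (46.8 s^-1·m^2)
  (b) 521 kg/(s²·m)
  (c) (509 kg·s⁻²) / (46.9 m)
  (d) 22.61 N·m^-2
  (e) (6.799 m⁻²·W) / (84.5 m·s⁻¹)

(a)

Dimensions:
  (a) [kg·m⁻³] · [m²·s⁻¹] = kg·m⁻¹·s⁻¹
  (b) kg·m⁻¹·s⁻²
  (c) [kg·s⁻²] / [m] = kg·m⁻¹·s⁻²
  (d) N·m⁻² = kg·m·s⁻²·m⁻² = kg·m⁻¹·s⁻²
  (e) [kg·s⁻³] / [m·s⁻¹] = kg·m⁻¹·s⁻²
All reduce to kg·m⁻¹·s⁻² except (a), which is kg·m⁻¹·s⁻¹.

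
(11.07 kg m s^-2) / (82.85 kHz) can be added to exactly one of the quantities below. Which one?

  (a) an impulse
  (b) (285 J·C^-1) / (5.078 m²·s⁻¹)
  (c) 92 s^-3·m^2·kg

Reference: [kg·m·s⁻²] / [s⁻¹] = kg·m·s⁻¹.
Each option:
  (a) [impulse] = kg·m·s⁻¹  ← same
  (b) [kg·m²·s⁻³·A⁻¹] / [m²·s⁻¹] = kg·s⁻²·A⁻¹
  (c) kg·m²·s⁻³
Only (a) matches kg·m·s⁻¹.

(a)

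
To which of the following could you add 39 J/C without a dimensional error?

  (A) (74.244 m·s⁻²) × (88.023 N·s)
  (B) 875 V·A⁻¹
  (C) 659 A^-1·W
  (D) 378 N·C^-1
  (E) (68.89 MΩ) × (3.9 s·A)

(C)

Reference: J·C⁻¹ = N·m·(s·A)⁻¹ = kg·m²·s⁻³·A⁻¹.
Each option:
  (A) [m·s⁻²] · [kg·m·s⁻¹] = kg·m²·s⁻³
  (B) V·A⁻¹ = J·C⁻¹·A⁻¹ = kg·m²·s⁻³·A⁻²
  (C) W·A⁻¹ = J·s⁻¹·A⁻¹ = kg·m²·s⁻³·A⁻¹  ← same
  (D) N·C⁻¹ = kg·m·s⁻²·(s·A)⁻¹ = kg·m·s⁻³·A⁻¹
  (E) [kg·m²·s⁻³·A⁻²] · [s·A] = kg·m²·s⁻²·A⁻¹
Only (C) matches kg·m²·s⁻³·A⁻¹.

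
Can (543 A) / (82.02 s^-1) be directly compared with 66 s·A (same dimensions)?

Yes

In SI base units:
  (543 A) / (82.02 s^-1):  [A] / [s⁻¹] = s·A
  66 s·A:  A·s = s·A
Both are s·A, so they have the same dimensions and can be added.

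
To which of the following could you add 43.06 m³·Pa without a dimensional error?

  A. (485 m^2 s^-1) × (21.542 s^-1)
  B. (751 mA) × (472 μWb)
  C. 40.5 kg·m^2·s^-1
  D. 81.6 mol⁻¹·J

Reference: Pa·m³ = N·m⁻²·m³ = kg·m²·s⁻².
Each option:
  A. [m²·s⁻¹] · [s⁻¹] = m²·s⁻²
  B. [A] · [kg·m²·s⁻²·A⁻¹] = kg·m²·s⁻²  ← same
  C. kg·m²·s⁻¹
  D. J·mol⁻¹ = N·m·mol⁻¹ = kg·m²·s⁻²·mol⁻¹
Only B. matches kg·m²·s⁻².

B.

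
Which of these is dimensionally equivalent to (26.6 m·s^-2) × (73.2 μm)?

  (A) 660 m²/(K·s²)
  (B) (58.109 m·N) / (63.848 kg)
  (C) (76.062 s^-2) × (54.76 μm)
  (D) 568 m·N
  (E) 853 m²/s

(B)

Reference: [m·s⁻²] · [m] = m²·s⁻².
Each option:
  (A) m²·s⁻²·K⁻¹
  (B) [kg·m²·s⁻²] / [kg] = m²·s⁻²  ← same
  (C) [s⁻²] · [m] = m·s⁻²
  (D) N·m = kg·m·s⁻²·m = kg·m²·s⁻²
  (E) m²·s⁻¹
Only (B) matches m²·s⁻².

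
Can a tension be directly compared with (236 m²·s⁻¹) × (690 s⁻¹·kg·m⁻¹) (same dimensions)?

Yes

Reduce each to base SI dimensions:
  a tension:  [tension] = kg·m·s⁻²
  (236 m²·s⁻¹) × (690 s⁻¹·kg·m⁻¹):  [m²·s⁻¹] · [kg·m⁻¹·s⁻¹] = kg·m·s⁻²
Both are kg·m·s⁻², so they have the same dimensions and can be added.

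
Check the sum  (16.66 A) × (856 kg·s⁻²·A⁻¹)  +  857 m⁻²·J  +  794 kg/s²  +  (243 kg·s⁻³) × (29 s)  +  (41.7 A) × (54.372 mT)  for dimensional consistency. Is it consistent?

Yes

Expand each in SI base units:
  (16.66 A) × (856 kg·s⁻²·A⁻¹):  [A] · [kg·s⁻²·A⁻¹] = kg·s⁻²
  857 m⁻²·J:  J·m⁻² = N·m·m⁻² = kg·s⁻²
  794 kg/s²:  kg·s⁻²
  (243 kg·s⁻³) × (29 s):  [kg·s⁻³] · [s] = kg·s⁻²
  (41.7 A) × (54.372 mT):  [A] · [kg·s⁻²·A⁻¹] = kg·s⁻²
Every term reduces to kg·s⁻².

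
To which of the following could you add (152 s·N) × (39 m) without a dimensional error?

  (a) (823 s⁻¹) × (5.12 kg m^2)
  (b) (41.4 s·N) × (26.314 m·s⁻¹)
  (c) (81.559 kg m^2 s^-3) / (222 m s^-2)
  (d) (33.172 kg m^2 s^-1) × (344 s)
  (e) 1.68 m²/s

Reference: [kg·m·s⁻¹] · [m] = kg·m²·s⁻¹.
Each option:
  (a) [s⁻¹] · [kg·m²] = kg·m²·s⁻¹  ← same
  (b) [kg·m·s⁻¹] · [m·s⁻¹] = kg·m²·s⁻²
  (c) [kg·m²·s⁻³] / [m·s⁻²] = kg·m·s⁻¹
  (d) [kg·m²·s⁻¹] · [s] = kg·m²
  (e) m²·s⁻¹
Only (a) matches kg·m²·s⁻¹.

(a)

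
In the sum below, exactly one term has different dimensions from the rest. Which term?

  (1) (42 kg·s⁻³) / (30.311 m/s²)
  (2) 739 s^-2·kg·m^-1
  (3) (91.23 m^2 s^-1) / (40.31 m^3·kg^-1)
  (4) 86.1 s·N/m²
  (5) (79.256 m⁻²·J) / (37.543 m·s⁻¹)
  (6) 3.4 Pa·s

Dimensions:
  (1) [kg·s⁻³] / [m·s⁻²] = kg·m⁻¹·s⁻¹
  (2) kg·m⁻¹·s⁻²
  (3) [m²·s⁻¹] / [kg⁻¹·m³] = kg·m⁻¹·s⁻¹
  (4) N·s·m⁻² = kg·m·s⁻²·s·m⁻² = kg·m⁻¹·s⁻¹
  (5) [kg·s⁻²] / [m·s⁻¹] = kg·m⁻¹·s⁻¹
  (6) Pa·s = N·m⁻²·s = kg·m⁻¹·s⁻¹
All reduce to kg·m⁻¹·s⁻¹ except (2), which is kg·m⁻¹·s⁻².

(2)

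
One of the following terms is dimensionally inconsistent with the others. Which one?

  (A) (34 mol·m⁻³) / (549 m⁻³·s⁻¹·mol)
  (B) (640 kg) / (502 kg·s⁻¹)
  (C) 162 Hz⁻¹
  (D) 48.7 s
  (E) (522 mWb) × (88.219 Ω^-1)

In SI base units:
  (A) [m⁻³·mol] / [m⁻³·s⁻¹·mol] = s
  (B) [kg] / [kg·s⁻¹] = s
  (C) Hz⁻¹ = (s⁻¹)⁻¹ = s
  (D) s
  (E) [kg·m²·s⁻²·A⁻¹] · [kg⁻¹·m⁻²·s³·A²] = s·A
All reduce to s except (E), which is s·A.

(E)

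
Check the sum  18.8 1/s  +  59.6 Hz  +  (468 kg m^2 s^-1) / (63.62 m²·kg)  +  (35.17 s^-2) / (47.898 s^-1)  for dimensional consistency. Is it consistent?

Yes

Expand each in SI base units:
  18.8 1/s:  s⁻¹
  59.6 Hz:  Hz = s⁻¹
  (468 kg m^2 s^-1) / (63.62 m²·kg):  [kg·m²·s⁻¹] / [kg·m²] = s⁻¹
  (35.17 s^-2) / (47.898 s^-1):  [s⁻²] / [s⁻¹] = s⁻¹
Every term reduces to s⁻¹.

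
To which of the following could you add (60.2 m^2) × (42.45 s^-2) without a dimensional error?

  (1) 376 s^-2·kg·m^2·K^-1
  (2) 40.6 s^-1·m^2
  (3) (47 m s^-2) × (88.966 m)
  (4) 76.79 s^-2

(3)

Reference: [m²] · [s⁻²] = m²·s⁻².
Each option:
  (1) kg·m²·s⁻²·K⁻¹
  (2) m²·s⁻¹
  (3) [m·s⁻²] · [m] = m²·s⁻²  ← same
  (4) s⁻²
Only (3) matches m²·s⁻².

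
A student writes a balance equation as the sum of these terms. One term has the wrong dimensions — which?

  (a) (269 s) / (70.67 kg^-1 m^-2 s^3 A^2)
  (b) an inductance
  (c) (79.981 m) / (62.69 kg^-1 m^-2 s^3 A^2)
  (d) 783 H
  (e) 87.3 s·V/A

(c)

Expand each in SI base units:
  (a) [s] / [kg⁻¹·m⁻²·s³·A²] = kg·m²·s⁻²·A⁻²
  (b) [inductance] = kg·m²·s⁻²·A⁻²
  (c) [m] / [kg⁻¹·m⁻²·s³·A²] = kg·m³·s⁻³·A⁻²
  (d) H = V·s·A⁻¹ = kg·m²·s⁻²·A⁻²
  (e) V·s·A⁻¹ = J·C⁻¹·s·A⁻¹ = kg·m²·s⁻²·A⁻²
All reduce to kg·m²·s⁻²·A⁻² except (c), which is kg·m³·s⁻³·A⁻².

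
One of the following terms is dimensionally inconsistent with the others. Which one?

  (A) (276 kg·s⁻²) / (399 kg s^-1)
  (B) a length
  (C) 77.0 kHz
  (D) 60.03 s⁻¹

In SI base units:
  (A) [kg·s⁻²] / [kg·s⁻¹] = s⁻¹
  (B) [length] = m
  (C) Hz = s⁻¹
  (D) s⁻¹
All reduce to s⁻¹ except (B), which is m.

(B)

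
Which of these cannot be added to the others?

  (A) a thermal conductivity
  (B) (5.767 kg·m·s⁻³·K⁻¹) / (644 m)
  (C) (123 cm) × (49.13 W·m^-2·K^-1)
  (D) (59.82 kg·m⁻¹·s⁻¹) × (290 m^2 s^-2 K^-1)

Reduce each to base SI dimensions:
  (A) [thermal conductivity] = kg·m·s⁻³·K⁻¹
  (B) [kg·m·s⁻³·K⁻¹] / [m] = kg·s⁻³·K⁻¹
  (C) [m] · [kg·s⁻³·K⁻¹] = kg·m·s⁻³·K⁻¹
  (D) [kg·m⁻¹·s⁻¹] · [m²·s⁻²·K⁻¹] = kg·m·s⁻³·K⁻¹
All reduce to kg·m·s⁻³·K⁻¹ except (B), which is kg·s⁻³·K⁻¹.

(B)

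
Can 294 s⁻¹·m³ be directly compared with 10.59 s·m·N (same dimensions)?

No

Expand each in SI base units:
  294 s⁻¹·m³:  m³·s⁻¹
  10.59 s·m·N:  N·m·s = kg·m·s⁻²·m·s = kg·m²·s⁻¹
m³·s⁻¹ ≠ kg·m²·s⁻¹, so they cannot be added.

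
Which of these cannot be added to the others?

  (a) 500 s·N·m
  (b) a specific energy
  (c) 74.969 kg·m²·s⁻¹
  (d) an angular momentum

In SI base units:
  (a) N·m·s = kg·m·s⁻²·m·s = kg·m²·s⁻¹
  (b) [specific energy] = m²·s⁻²
  (c) kg·m²·s⁻¹
  (d) [angular momentum] = kg·m²·s⁻¹
All reduce to kg·m²·s⁻¹ except (b), which is m²·s⁻².

(b)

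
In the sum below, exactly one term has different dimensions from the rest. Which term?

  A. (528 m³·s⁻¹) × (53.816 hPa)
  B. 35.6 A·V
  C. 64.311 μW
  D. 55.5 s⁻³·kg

D.

In SI base units:
  A. [m³·s⁻¹] · [kg·m⁻¹·s⁻²] = kg·m²·s⁻³
  B. V·A = J·C⁻¹·A = kg·m²·s⁻³
  C. W = J·s⁻¹ = kg·m²·s⁻³
  D. kg·s⁻³
All reduce to kg·m²·s⁻³ except D., which is kg·s⁻³.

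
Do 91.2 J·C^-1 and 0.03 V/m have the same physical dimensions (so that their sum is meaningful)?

No

In SI base units:
  91.2 J·C^-1:  J·C⁻¹ = N·m·(s·A)⁻¹ = kg·m²·s⁻³·A⁻¹
  0.03 V/m:  V·m⁻¹ = J·C⁻¹·m⁻¹ = kg·m·s⁻³·A⁻¹
kg·m²·s⁻³·A⁻¹ ≠ kg·m·s⁻³·A⁻¹, so they cannot be added.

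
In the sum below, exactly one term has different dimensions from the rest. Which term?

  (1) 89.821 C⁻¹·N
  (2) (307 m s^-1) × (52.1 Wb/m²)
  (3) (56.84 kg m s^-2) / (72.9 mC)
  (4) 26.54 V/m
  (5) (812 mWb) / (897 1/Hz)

(5)

In SI base units:
  (1) N·C⁻¹ = kg·m·s⁻²·(s·A)⁻¹ = kg·m·s⁻³·A⁻¹
  (2) [m·s⁻¹] · [kg·s⁻²·A⁻¹] = kg·m·s⁻³·A⁻¹
  (3) [kg·m·s⁻²] / [s·A] = kg·m·s⁻³·A⁻¹
  (4) V·m⁻¹ = J·C⁻¹·m⁻¹ = kg·m·s⁻³·A⁻¹
  (5) [kg·m²·s⁻²·A⁻¹] / [s] = kg·m²·s⁻³·A⁻¹
All reduce to kg·m·s⁻³·A⁻¹ except (5), which is kg·m²·s⁻³·A⁻¹.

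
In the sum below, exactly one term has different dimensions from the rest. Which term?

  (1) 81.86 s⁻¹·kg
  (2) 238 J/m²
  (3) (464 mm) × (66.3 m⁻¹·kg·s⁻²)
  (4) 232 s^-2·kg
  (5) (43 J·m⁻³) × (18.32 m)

Work out the base dimensions of each:
  (1) kg·s⁻¹
  (2) J·m⁻² = N·m·m⁻² = kg·s⁻²
  (3) [m] · [kg·m⁻¹·s⁻²] = kg·s⁻²
  (4) kg·s⁻²
  (5) [kg·m⁻¹·s⁻²] · [m] = kg·s⁻²
All reduce to kg·s⁻² except (1), which is kg·s⁻¹.

(1)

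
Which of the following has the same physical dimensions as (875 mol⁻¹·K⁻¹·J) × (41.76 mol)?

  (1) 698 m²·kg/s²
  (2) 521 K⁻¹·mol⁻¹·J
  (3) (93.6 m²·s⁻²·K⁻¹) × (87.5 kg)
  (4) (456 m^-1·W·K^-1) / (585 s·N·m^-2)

(3)

Reference: [kg·m²·s⁻²·K⁻¹·mol⁻¹] · [mol] = kg·m²·s⁻²·K⁻¹.
Each option:
  (1) kg·m²·s⁻²
  (2) J·mol⁻¹·K⁻¹ = N·m·mol⁻¹·K⁻¹ = kg·m²·s⁻²·K⁻¹·mol⁻¹
  (3) [m²·s⁻²·K⁻¹] · [kg] = kg·m²·s⁻²·K⁻¹  ← same
  (4) [kg·m·s⁻³·K⁻¹] / [kg·m⁻¹·s⁻¹] = m²·s⁻²·K⁻¹
Only (3) matches kg·m²·s⁻²·K⁻¹.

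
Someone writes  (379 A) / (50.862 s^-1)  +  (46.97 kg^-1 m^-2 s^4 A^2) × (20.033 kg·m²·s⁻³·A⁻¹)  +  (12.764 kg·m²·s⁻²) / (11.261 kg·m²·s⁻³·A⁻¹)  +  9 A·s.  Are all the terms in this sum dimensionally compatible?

Work out the base dimensions of each:
  (379 A) / (50.862 s^-1):  [A] / [s⁻¹] = s·A
  (46.97 kg^-1 m^-2 s^4 A^2) × (20.033 kg·m²·s⁻³·A⁻¹):  [kg⁻¹·m⁻²·s⁴·A²] · [kg·m²·s⁻³·A⁻¹] = s·A
  (12.764 kg·m²·s⁻²) / (11.261 kg·m²·s⁻³·A⁻¹):  [kg·m²·s⁻²] / [kg·m²·s⁻³·A⁻¹] = s·A
  9 A·s:  A·s = s·A
Every term reduces to s·A.

Yes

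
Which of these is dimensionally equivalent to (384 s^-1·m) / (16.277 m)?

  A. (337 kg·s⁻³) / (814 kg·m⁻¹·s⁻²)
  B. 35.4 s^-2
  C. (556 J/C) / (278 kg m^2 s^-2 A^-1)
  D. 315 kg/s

C.

Reference: [m·s⁻¹] / [m] = s⁻¹.
Each option:
  A. [kg·s⁻³] / [kg·m⁻¹·s⁻²] = m·s⁻¹
  B. s⁻²
  C. [kg·m²·s⁻³·A⁻¹] / [kg·m²·s⁻²·A⁻¹] = s⁻¹  ← same
  D. kg·s⁻¹
Only C. matches s⁻¹.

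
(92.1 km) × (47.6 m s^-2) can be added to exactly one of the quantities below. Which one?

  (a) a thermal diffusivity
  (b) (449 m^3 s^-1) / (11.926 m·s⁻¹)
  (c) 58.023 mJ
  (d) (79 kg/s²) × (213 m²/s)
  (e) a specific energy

(e)

Reference: [m] · [m·s⁻²] = m²·s⁻².
Each option:
  (a) [thermal diffusivity] = m²·s⁻¹
  (b) [m³·s⁻¹] / [m·s⁻¹] = m²
  (c) J = N·m = kg·m²·s⁻²
  (d) [kg·s⁻²] · [m²·s⁻¹] = kg·m²·s⁻³
  (e) [specific energy] = m²·s⁻²  ← same
Only (e) matches m²·s⁻².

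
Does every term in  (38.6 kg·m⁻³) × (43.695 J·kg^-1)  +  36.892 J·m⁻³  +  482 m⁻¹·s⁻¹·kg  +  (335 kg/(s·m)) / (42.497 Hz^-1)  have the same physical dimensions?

Dimensions:
  (38.6 kg·m⁻³) × (43.695 J·kg^-1):  [kg·m⁻³] · [m²·s⁻²] = kg·m⁻¹·s⁻²
  36.892 J·m⁻³:  J·m⁻³ = N·m·m⁻³ = kg·m⁻¹·s⁻²
  482 m⁻¹·s⁻¹·kg:  kg·m⁻¹·s⁻¹
  (335 kg/(s·m)) / (42.497 Hz^-1):  [kg·m⁻¹·s⁻¹] / [s] = kg·m⁻¹·s⁻²
The terms do not share a single dimension (kg·m⁻¹·s⁻² vs kg·m⁻¹·s⁻¹).

No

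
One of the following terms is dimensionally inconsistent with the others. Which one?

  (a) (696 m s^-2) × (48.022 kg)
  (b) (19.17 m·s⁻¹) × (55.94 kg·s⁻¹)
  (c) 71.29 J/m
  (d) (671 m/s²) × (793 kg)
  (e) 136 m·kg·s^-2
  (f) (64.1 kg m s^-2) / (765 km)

(f)

Reduce each to base SI dimensions:
  (a) [m·s⁻²] · [kg] = kg·m·s⁻²
  (b) [m·s⁻¹] · [kg·s⁻¹] = kg·m·s⁻²
  (c) J·m⁻¹ = N·m·m⁻¹ = kg·m·s⁻²
  (d) [m·s⁻²] · [kg] = kg·m·s⁻²
  (e) kg·m·s⁻²
  (f) [kg·m·s⁻²] / [m] = kg·s⁻²
All reduce to kg·m·s⁻² except (f), which is kg·s⁻².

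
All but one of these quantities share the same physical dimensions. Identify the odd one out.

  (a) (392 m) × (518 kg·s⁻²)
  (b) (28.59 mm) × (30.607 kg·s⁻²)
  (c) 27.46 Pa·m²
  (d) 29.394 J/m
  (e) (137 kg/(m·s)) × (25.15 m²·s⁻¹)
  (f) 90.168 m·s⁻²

(f)

Work out the base dimensions of each:
  (a) [m] · [kg·s⁻²] = kg·m·s⁻²
  (b) [m] · [kg·s⁻²] = kg·m·s⁻²
  (c) Pa·m² = N·m⁻²·m² = kg·m·s⁻²
  (d) J·m⁻¹ = N·m·m⁻¹ = kg·m·s⁻²
  (e) [kg·m⁻¹·s⁻¹] · [m²·s⁻¹] = kg·m·s⁻²
  (f) m·s⁻²
All reduce to kg·m·s⁻² except (f), which is m·s⁻².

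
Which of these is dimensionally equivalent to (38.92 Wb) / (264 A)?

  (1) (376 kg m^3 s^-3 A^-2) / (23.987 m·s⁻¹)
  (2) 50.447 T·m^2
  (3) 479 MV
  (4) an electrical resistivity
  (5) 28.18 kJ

(1)

Reference: [kg·m²·s⁻²·A⁻¹] / [A] = kg·m²·s⁻²·A⁻².
Each option:
  (1) [kg·m³·s⁻³·A⁻²] / [m·s⁻¹] = kg·m²·s⁻²·A⁻²  ← same
  (2) T·m² = Wb·m⁻²·m² = kg·m²·s⁻²·A⁻¹
  (3) V = J·C⁻¹ = kg·m²·s⁻³·A⁻¹
  (4) [electrical resistivity] = kg·m³·s⁻³·A⁻²
  (5) J = N·m = kg·m²·s⁻²
Only (1) matches kg·m²·s⁻²·A⁻².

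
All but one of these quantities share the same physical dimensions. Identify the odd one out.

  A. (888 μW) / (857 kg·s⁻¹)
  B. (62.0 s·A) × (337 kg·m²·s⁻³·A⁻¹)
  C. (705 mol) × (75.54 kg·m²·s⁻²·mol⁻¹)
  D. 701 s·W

A.

Work out the base dimensions of each:
  A. [kg·m²·s⁻³] / [kg·s⁻¹] = m²·s⁻²
  B. [s·A] · [kg·m²·s⁻³·A⁻¹] = kg·m²·s⁻²
  C. [mol] · [kg·m²·s⁻²·mol⁻¹] = kg·m²·s⁻²
  D. W·s = J·s⁻¹·s = kg·m²·s⁻²
All reduce to kg·m²·s⁻² except A., which is m²·s⁻².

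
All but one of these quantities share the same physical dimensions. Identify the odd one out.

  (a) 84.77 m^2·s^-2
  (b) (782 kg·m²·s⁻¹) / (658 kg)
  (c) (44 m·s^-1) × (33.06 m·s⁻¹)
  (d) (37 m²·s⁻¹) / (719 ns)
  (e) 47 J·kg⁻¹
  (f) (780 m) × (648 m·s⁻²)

In SI base units:
  (a) m²·s⁻²
  (b) [kg·m²·s⁻¹] / [kg] = m²·s⁻¹
  (c) [m·s⁻¹] · [m·s⁻¹] = m²·s⁻²
  (d) [m²·s⁻¹] / [s] = m²·s⁻²
  (e) J·kg⁻¹ = N·m·kg⁻¹ = m²·s⁻²
  (f) [m] · [m·s⁻²] = m²·s⁻²
All reduce to m²·s⁻² except (b), which is m²·s⁻¹.

(b)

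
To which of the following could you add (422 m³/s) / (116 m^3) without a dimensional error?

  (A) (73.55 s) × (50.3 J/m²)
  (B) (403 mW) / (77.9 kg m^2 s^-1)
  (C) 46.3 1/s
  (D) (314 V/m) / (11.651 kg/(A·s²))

(C)

Reference: [m³·s⁻¹] / [m³] = s⁻¹.
Each option:
  (A) [s] · [kg·s⁻²] = kg·s⁻¹
  (B) [kg·m²·s⁻³] / [kg·m²·s⁻¹] = s⁻²
  (C) s⁻¹  ← same
  (D) [kg·m·s⁻³·A⁻¹] / [kg·s⁻²·A⁻¹] = m·s⁻¹
Only (C) matches s⁻¹.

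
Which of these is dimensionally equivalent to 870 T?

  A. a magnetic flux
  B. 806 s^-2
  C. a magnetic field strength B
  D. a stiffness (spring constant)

C.

Reference: T = Wb·m⁻² = kg·s⁻²·A⁻¹.
Each option:
  A. [magnetic flux] = kg·m²·s⁻²·A⁻¹
  B. s⁻²
  C. [magnetic field strength B] = kg·s⁻²·A⁻¹  ← same
  D. [stiffness (spring constant)] = kg·s⁻²
Only C. matches kg·s⁻²·A⁻¹.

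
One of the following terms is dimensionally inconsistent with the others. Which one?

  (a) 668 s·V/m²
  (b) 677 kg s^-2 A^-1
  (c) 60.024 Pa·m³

(c)

Expand each in SI base units:
  (a) V·s·m⁻² = J·C⁻¹·s·m⁻² = kg·s⁻²·A⁻¹
  (b) kg·s⁻²·A⁻¹
  (c) Pa·m³ = N·m⁻²·m³ = kg·m²·s⁻²
All reduce to kg·s⁻²·A⁻¹ except (c), which is kg·m²·s⁻².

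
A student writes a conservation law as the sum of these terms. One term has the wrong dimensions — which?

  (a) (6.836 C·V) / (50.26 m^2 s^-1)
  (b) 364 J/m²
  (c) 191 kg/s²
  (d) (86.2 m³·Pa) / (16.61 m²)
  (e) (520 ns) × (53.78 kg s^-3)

Expand each in SI base units:
  (a) [kg·m²·s⁻²] / [m²·s⁻¹] = kg·s⁻¹
  (b) J·m⁻² = N·m·m⁻² = kg·s⁻²
  (c) kg·s⁻²
  (d) [kg·m²·s⁻²] / [m²] = kg·s⁻²
  (e) [s] · [kg·s⁻³] = kg·s⁻²
All reduce to kg·s⁻² except (a), which is kg·s⁻¹.

(a)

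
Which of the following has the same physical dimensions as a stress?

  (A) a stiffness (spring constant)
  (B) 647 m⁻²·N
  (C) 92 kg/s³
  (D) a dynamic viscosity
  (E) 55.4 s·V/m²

Reference: [stress] = kg·m⁻¹·s⁻².
Each option:
  (A) [stiffness (spring constant)] = kg·s⁻²
  (B) N·m⁻² = kg·m·s⁻²·m⁻² = kg·m⁻¹·s⁻²  ← same
  (C) kg·s⁻³
  (D) [dynamic viscosity] = kg·m⁻¹·s⁻¹
  (E) V·s·m⁻² = J·C⁻¹·s·m⁻² = kg·s⁻²·A⁻¹
Only (B) matches kg·m⁻¹·s⁻².

(B)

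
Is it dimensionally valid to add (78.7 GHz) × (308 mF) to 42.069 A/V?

Yes

Work out the base dimensions of each:
  (78.7 GHz) × (308 mF):  [s⁻¹] · [kg⁻¹·m⁻²·s⁴·A²] = kg⁻¹·m⁻²·s³·A²
  42.069 A/V:  A·V⁻¹ = A·(J·C⁻¹)⁻¹ = kg⁻¹·m⁻²·s³·A²
Both are kg⁻¹·m⁻²·s³·A², so they have the same dimensions and can be added.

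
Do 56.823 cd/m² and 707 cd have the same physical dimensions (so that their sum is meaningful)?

Dimensions:
  56.823 cd/m²:  cd·m⁻² = m⁻²·cd
  707 cd:  cd
m⁻²·cd ≠ cd, so they cannot be added.

No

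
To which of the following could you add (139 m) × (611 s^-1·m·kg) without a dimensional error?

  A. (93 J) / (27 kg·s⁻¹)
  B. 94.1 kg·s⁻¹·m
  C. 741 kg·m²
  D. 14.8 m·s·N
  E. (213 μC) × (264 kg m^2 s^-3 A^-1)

Reference: [m] · [kg·m·s⁻¹] = kg·m²·s⁻¹.
Each option:
  A. [kg·m²·s⁻²] / [kg·s⁻¹] = m²·s⁻¹
  B. kg·m·s⁻¹
  C. kg·m²
  D. N·m·s = kg·m·s⁻²·m·s = kg·m²·s⁻¹  ← same
  E. [s·A] · [kg·m²·s⁻³·A⁻¹] = kg·m²·s⁻²
Only D. matches kg·m²·s⁻¹.

D.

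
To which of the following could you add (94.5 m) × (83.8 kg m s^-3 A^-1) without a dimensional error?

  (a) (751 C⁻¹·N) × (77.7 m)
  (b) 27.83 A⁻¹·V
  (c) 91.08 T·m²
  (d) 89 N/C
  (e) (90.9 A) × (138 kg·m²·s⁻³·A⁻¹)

Reference: [m] · [kg·m·s⁻³·A⁻¹] = kg·m²·s⁻³·A⁻¹.
Each option:
  (a) [kg·m·s⁻³·A⁻¹] · [m] = kg·m²·s⁻³·A⁻¹  ← same
  (b) V·A⁻¹ = J·C⁻¹·A⁻¹ = kg·m²·s⁻³·A⁻²
  (c) T·m² = Wb·m⁻²·m² = kg·m²·s⁻²·A⁻¹
  (d) N·C⁻¹ = kg·m·s⁻²·(s·A)⁻¹ = kg·m·s⁻³·A⁻¹
  (e) [A] · [kg·m²·s⁻³·A⁻¹] = kg·m²·s⁻³
Only (a) matches kg·m²·s⁻³·A⁻¹.

(a)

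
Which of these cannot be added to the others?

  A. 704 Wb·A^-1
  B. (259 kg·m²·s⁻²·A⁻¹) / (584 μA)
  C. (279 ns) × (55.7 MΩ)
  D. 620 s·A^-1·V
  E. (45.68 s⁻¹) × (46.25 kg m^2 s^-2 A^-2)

E.

Work out the base dimensions of each:
  A. Wb·A⁻¹ = V·s·A⁻¹ = kg·m²·s⁻²·A⁻²
  B. [kg·m²·s⁻²·A⁻¹] / [A] = kg·m²·s⁻²·A⁻²
  C. [s] · [kg·m²·s⁻³·A⁻²] = kg·m²·s⁻²·A⁻²
  D. V·s·A⁻¹ = J·C⁻¹·s·A⁻¹ = kg·m²·s⁻²·A⁻²
  E. [s⁻¹] · [kg·m²·s⁻²·A⁻²] = kg·m²·s⁻³·A⁻²
All reduce to kg·m²·s⁻²·A⁻² except E., which is kg·m²·s⁻³·A⁻².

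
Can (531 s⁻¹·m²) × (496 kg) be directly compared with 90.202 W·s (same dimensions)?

Dimensions:
  (531 s⁻¹·m²) × (496 kg):  [m²·s⁻¹] · [kg] = kg·m²·s⁻¹
  90.202 W·s:  W·s = J·s⁻¹·s = kg·m²·s⁻²
kg·m²·s⁻¹ ≠ kg·m²·s⁻², so they cannot be added.

No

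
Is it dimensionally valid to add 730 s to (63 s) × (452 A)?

Work out the base dimensions of each:
  730 s:  s
  (63 s) × (452 A):  [s] · [A] = s·A
s ≠ s·A, so they cannot be added.

No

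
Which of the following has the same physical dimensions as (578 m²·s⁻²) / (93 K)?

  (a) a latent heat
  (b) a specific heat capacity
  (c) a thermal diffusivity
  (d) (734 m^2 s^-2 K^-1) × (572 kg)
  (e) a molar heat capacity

(b)

Reference: [m²·s⁻²] / [K] = m²·s⁻²·K⁻¹.
Each option:
  (a) [latent heat] = m²·s⁻²
  (b) [specific heat capacity] = m²·s⁻²·K⁻¹  ← same
  (c) [thermal diffusivity] = m²·s⁻¹
  (d) [m²·s⁻²·K⁻¹] · [kg] = kg·m²·s⁻²·K⁻¹
  (e) [molar heat capacity] = kg·m²·s⁻²·K⁻¹·mol⁻¹
Only (b) matches m²·s⁻²·K⁻¹.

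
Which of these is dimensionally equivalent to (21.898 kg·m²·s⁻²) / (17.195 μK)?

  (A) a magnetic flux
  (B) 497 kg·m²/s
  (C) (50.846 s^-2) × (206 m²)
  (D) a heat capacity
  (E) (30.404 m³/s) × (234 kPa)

Reference: [kg·m²·s⁻²] / [K] = kg·m²·s⁻²·K⁻¹.
Each option:
  (A) [magnetic flux] = kg·m²·s⁻²·A⁻¹
  (B) kg·m²·s⁻¹
  (C) [s⁻²] · [m²] = m²·s⁻²
  (D) [heat capacity] = kg·m²·s⁻²·K⁻¹  ← same
  (E) [m³·s⁻¹] · [kg·m⁻¹·s⁻²] = kg·m²·s⁻³
Only (D) matches kg·m²·s⁻²·K⁻¹.

(D)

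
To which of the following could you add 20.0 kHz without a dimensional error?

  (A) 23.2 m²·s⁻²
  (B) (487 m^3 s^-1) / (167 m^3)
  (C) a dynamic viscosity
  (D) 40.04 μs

(B)

Reference: Hz = s⁻¹.
Each option:
  (A) m²·s⁻²
  (B) [m³·s⁻¹] / [m³] = s⁻¹  ← same
  (C) [dynamic viscosity] = kg·m⁻¹·s⁻¹
  (D) s
Only (B) matches s⁻¹.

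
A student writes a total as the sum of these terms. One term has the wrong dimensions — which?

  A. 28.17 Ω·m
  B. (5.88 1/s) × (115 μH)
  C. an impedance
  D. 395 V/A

A.

Dimensions:
  A. Ω·m = V·A⁻¹·m = kg·m³·s⁻³·A⁻²
  B. [s⁻¹] · [kg·m²·s⁻²·A⁻²] = kg·m²·s⁻³·A⁻²
  C. [impedance] = kg·m²·s⁻³·A⁻²
  D. V·A⁻¹ = J·C⁻¹·A⁻¹ = kg·m²·s⁻³·A⁻²
All reduce to kg·m²·s⁻³·A⁻² except A., which is kg·m³·s⁻³·A⁻².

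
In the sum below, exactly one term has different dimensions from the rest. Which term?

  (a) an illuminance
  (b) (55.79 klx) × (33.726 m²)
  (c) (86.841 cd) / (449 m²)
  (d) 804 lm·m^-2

Reduce each to base SI dimensions:
  (a) [illuminance] = m⁻²·cd
  (b) [m⁻²·cd] · [m²] = cd
  (c) [cd] / [m²] = m⁻²·cd
  (d) lm·m⁻² = cd·m⁻² = m⁻²·cd
All reduce to m⁻²·cd except (b), which is cd.

(b)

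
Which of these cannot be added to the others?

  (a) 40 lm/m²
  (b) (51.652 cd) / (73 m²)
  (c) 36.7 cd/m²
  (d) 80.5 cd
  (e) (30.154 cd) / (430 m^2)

(d)

Reduce each to base SI dimensions:
  (a) lm·m⁻² = cd·m⁻² = m⁻²·cd
  (b) [cd] / [m²] = m⁻²·cd
  (c) cd·m⁻² = m⁻²·cd
  (d) cd
  (e) [cd] / [m²] = m⁻²·cd
All reduce to m⁻²·cd except (d), which is cd.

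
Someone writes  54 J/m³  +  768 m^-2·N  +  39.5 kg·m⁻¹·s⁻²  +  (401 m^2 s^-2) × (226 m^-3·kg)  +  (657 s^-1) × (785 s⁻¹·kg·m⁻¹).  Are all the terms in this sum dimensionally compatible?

Yes

Dimensions:
  54 J/m³:  J·m⁻³ = N·m·m⁻³ = kg·m⁻¹·s⁻²
  768 m^-2·N:  N·m⁻² = kg·m·s⁻²·m⁻² = kg·m⁻¹·s⁻²
  39.5 kg·m⁻¹·s⁻²:  kg·m⁻¹·s⁻²
  (401 m^2 s^-2) × (226 m^-3·kg):  [m²·s⁻²] · [kg·m⁻³] = kg·m⁻¹·s⁻²
  (657 s^-1) × (785 s⁻¹·kg·m⁻¹):  [s⁻¹] · [kg·m⁻¹·s⁻¹] = kg·m⁻¹·s⁻²
Every term reduces to kg·m⁻¹·s⁻².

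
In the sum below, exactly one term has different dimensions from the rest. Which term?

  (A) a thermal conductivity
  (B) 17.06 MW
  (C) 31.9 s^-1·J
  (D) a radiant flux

Expand each in SI base units:
  (A) [thermal conductivity] = kg·m·s⁻³·K⁻¹
  (B) W = J·s⁻¹ = kg·m²·s⁻³
  (C) J·s⁻¹ = N·m·s⁻¹ = kg·m²·s⁻³
  (D) [radiant flux] = kg·m²·s⁻³
All reduce to kg·m²·s⁻³ except (A), which is kg·m·s⁻³·K⁻¹.

(A)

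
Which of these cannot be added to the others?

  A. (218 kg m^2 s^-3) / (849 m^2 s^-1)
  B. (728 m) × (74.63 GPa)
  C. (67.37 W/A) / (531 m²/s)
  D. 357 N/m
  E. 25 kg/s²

C.

Expand each in SI base units:
  A. [kg·m²·s⁻³] / [m²·s⁻¹] = kg·s⁻²
  B. [m] · [kg·m⁻¹·s⁻²] = kg·s⁻²
  C. [kg·m²·s⁻³·A⁻¹] / [m²·s⁻¹] = kg·s⁻²·A⁻¹
  D. N·m⁻¹ = kg·m·s⁻²·m⁻¹ = kg·s⁻²
  E. kg·s⁻²
All reduce to kg·s⁻² except C., which is kg·s⁻²·A⁻¹.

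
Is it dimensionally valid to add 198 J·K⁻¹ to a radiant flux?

No

Work out the base dimensions of each:
  198 J·K⁻¹:  J·K⁻¹ = N·m·K⁻¹ = kg·m²·s⁻²·K⁻¹
  a radiant flux:  [radiant flux] = kg·m²·s⁻³
kg·m²·s⁻²·K⁻¹ ≠ kg·m²·s⁻³, so they cannot be added.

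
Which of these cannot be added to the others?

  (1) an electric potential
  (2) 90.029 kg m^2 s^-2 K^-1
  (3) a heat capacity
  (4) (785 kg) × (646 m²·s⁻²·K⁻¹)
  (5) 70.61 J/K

Dimensions:
  (1) [electric potential] = kg·m²·s⁻³·A⁻¹
  (2) kg·m²·s⁻²·K⁻¹
  (3) [heat capacity] = kg·m²·s⁻²·K⁻¹
  (4) [kg] · [m²·s⁻²·K⁻¹] = kg·m²·s⁻²·K⁻¹
  (5) J·K⁻¹ = N·m·K⁻¹ = kg·m²·s⁻²·K⁻¹
All reduce to kg·m²·s⁻²·K⁻¹ except (1), which is kg·m²·s⁻³·A⁻¹.

(1)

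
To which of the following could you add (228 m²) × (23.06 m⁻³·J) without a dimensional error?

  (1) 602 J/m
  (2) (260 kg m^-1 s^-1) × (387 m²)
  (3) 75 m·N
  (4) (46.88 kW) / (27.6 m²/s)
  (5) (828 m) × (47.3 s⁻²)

Reference: [m²] · [kg·m⁻¹·s⁻²] = kg·m·s⁻².
Each option:
  (1) J·m⁻¹ = N·m·m⁻¹ = kg·m·s⁻²  ← same
  (2) [kg·m⁻¹·s⁻¹] · [m²] = kg·m·s⁻¹
  (3) N·m = kg·m·s⁻²·m = kg·m²·s⁻²
  (4) [kg·m²·s⁻³] / [m²·s⁻¹] = kg·s⁻²
  (5) [m] · [s⁻²] = m·s⁻²
Only (1) matches kg·m·s⁻².

(1)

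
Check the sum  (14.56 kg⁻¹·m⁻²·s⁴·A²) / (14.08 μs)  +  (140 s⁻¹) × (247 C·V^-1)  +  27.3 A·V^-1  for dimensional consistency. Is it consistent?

Dimensions:
  (14.56 kg⁻¹·m⁻²·s⁴·A²) / (14.08 μs):  [kg⁻¹·m⁻²·s⁴·A²] / [s] = kg⁻¹·m⁻²·s³·A²
  (140 s⁻¹) × (247 C·V^-1):  [s⁻¹] · [kg⁻¹·m⁻²·s⁴·A²] = kg⁻¹·m⁻²·s³·A²
  27.3 A·V^-1:  A·V⁻¹ = A·(J·C⁻¹)⁻¹ = kg⁻¹·m⁻²·s³·A²
Every term reduces to kg⁻¹·m⁻²·s³·A².

Yes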